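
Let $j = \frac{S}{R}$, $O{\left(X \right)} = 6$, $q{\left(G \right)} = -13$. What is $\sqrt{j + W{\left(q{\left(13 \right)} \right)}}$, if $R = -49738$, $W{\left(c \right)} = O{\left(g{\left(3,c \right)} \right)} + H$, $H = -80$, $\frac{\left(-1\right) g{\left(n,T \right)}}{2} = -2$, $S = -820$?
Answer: $\frac{2 i \sqrt{11439093406}}{24869} \approx 8.6014 i$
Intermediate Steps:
$g{\left(n,T \right)} = 4$ ($g{\left(n,T \right)} = \left(-2\right) \left(-2\right) = 4$)
$W{\left(c \right)} = -74$ ($W{\left(c \right)} = 6 - 80 = -74$)
$j = \frac{410}{24869}$ ($j = - \frac{820}{-49738} = \left(-820\right) \left(- \frac{1}{49738}\right) = \frac{410}{24869} \approx 0.016486$)
$\sqrt{j + W{\left(q{\left(13 \right)} \right)}} = \sqrt{\frac{410}{24869} - 74} = \sqrt{- \frac{1839896}{24869}} = \frac{2 i \sqrt{11439093406}}{24869}$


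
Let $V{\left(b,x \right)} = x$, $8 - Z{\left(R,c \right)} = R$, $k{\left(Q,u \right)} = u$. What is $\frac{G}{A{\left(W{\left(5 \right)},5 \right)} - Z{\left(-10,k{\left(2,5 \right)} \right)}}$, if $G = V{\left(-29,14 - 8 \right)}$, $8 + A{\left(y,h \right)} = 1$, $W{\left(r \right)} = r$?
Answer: $- \frac{6}{25} \approx -0.24$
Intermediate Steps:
$Z{\left(R,c \right)} = 8 - R$
$A{\left(y,h \right)} = -7$ ($A{\left(y,h \right)} = -8 + 1 = -7$)
$G = 6$ ($G = 14 - 8 = 6$)
$\frac{G}{A{\left(W{\left(5 \right)},5 \right)} - Z{\left(-10,k{\left(2,5 \right)} \right)}} = \frac{6}{-7 - \left(8 - -10\right)} = \frac{6}{-7 - \left(8 + 10\right)} = \frac{6}{-7 - 18} = \frac{6}{-25} = 6 \left(- \frac{1}{25}\right) = - \frac{6}{25}$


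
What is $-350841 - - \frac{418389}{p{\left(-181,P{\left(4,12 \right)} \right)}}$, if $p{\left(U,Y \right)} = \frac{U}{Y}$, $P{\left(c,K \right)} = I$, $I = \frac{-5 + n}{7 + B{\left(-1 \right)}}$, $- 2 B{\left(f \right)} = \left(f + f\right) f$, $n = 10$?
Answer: $- \frac{127701757}{362} \approx -3.5277 \cdot 10^{5}$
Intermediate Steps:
$B{\left(f \right)} = - f^{2}$ ($B{\left(f \right)} = - \frac{\left(f + f\right) f}{2} = - \frac{2 f f}{2} = - \frac{2 f^{2}}{2} = - f^{2}$)
$I = \frac{5}{6}$ ($I = \frac{-5 + 10}{7 - \left(-1\right)^{2}} = \frac{5}{7 - 1} = \frac{5}{6} \approx 0.83333$)
$P{\left(c,K \right)} = \frac{5}{6}$
$-350841 - - \frac{418389}{p{\left(-181,P{\left(4,12 \right)} \right)}} = -350841 - - \frac{418389}{\left(-181\right) \frac{1}{\frac{5}{6}}} = -350841 - - \frac{418389}{\left(-181\right) \frac{6}{5}} = -350841 - - \frac{418389}{- \frac{1086}{5}} = -350841 - \left(-418389\right) \left(- \frac{5}{1086}\right) = -350841 - \frac{697315}{362} = - \frac{127701757}{362}$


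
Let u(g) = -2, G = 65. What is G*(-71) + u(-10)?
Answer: -4617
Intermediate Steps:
G*(-71) + u(-10) = 65*(-71) - 2 = -4615 - 2 = -4617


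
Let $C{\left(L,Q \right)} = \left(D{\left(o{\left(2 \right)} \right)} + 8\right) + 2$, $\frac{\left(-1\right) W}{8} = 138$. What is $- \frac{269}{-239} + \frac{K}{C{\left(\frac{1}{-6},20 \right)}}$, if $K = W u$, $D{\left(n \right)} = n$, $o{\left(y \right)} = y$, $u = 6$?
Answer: $- \frac{131659}{239} \approx -550.87$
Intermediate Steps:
$W = -1104$ ($W = \left(-8\right) 138 = -1104$)
$C{\left(L,Q \right)} = 12$ ($C{\left(L,Q \right)} = \left(2 + 8\right) + 2 = 10 + 2 = 12$)
$K = -6624$ ($K = \left(-1104\right) 6 = -6624$)
$- \frac{269}{-239} + \frac{K}{C{\left(\frac{1}{-6},20 \right)}} = - \frac{269}{-239} - \frac{6624}{12} = \left(-269\right) \left(- \frac{1}{239}\right) - 552 = \frac{269}{239} - 552 = - \frac{131659}{239}$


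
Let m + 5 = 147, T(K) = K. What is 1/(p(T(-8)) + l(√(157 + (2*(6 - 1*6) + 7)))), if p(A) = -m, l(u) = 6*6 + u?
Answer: -53/5536 - √41/5536 ≈ -0.010730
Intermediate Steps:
l(u) = 36 + u
m = 142 (m = -5 + 147 = 142)
p(A) = -142 (p(A) = -1*142 = -142)
1/(p(T(-8)) + l(√(157 + (2*(6 - 1*6) + 7)))) = 1/(-142 + (36 + √(157 + (2*(6 - 1*6) + 7)))) = 1/(-142 + (36 + √(157 + (2*(6 - 6) + 7)))) = 1/(-142 + (36 + √(157 + (2*0 + 7)))) = 1/(-142 + (36 + √(157 + (0 + 7)))) = 1/(-142 + (36 + √(157 + 7))) = 1/(-142 + (36 + √164)) = 1/(-142 + (36 + 2*√41)) = 1/(-106 + 2*√41)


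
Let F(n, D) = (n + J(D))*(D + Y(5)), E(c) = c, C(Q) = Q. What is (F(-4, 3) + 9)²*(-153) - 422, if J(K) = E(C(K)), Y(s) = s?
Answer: -575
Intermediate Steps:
J(K) = K
F(n, D) = (5 + D)*(D + n) (F(n, D) = (n + D)*(D + 5) = (D + n)*(5 + D) = (5 + D)*(D + n))
(F(-4, 3) + 9)²*(-153) - 422 = ((3² + 5*3 + 5*(-4) + 3*(-4)) + 9)²*(-153) - 422 = ((9 + 15 - 20 - 12) + 9)²*(-153) - 422 = (-8 + 9)²*(-153) - 422 = 1²*(-153) - 422 = 1*(-153) - 422 = -153 - 422 = -575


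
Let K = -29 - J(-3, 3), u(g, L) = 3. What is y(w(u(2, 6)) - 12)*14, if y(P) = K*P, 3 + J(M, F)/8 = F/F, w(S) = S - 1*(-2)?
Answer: 1274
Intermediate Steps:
w(S) = 2 + S (w(S) = S + 2 = 2 + S)
J(M, F) = -16 (J(M, F) = -24 + 8*(F/F) = -24 + 8*1 = -24 + 8 = -16)
K = -13 (K = -29 - 1*(-16) = -29 + 16 = -13)
y(P) = -13*P
y(w(u(2, 6)) - 12)*14 = -13*((2 + 3) - 12)*14 = -13*(5 - 12)*14 = -13*(-7)*14 = 91*14 = 1274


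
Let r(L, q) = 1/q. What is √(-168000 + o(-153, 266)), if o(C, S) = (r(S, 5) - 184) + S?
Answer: I*√4197945/5 ≈ 409.78*I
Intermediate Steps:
o(C, S) = -919/5 + S (o(C, S) = (1/5 - 184) + S = (⅕ - 184) + S = -919/5 + S)
√(-168000 + o(-153, 266)) = √(-168000 + (-919/5 + 266)) = √(-168000 + 411/5) = √(-839589/5) = I*√4197945/5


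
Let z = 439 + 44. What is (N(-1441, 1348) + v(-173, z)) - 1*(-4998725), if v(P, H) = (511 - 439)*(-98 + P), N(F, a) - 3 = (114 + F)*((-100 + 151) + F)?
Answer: 6823746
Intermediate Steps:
z = 483
N(F, a) = 3 + (51 + F)*(114 + F) (N(F, a) = 3 + (114 + F)*((-100 + 151) + F) = 3 + (114 + F)*(51 + F) = 3 + (51 + F)*(114 + F))
v(P, H) = -7056 + 72*P (v(P, H) = 72*(-98 + P) = -7056 + 72*P)
(N(-1441, 1348) + v(-173, z)) - 1*(-4998725) = ((5817 + (-1441)² + 165*(-1441)) + (-7056 + 72*(-173))) - 1*(-4998725) = ((5817 + 2076481 - 237765) + (-7056 - 12456)) + 4998725 = (1844533 - 19512) + 4998725 = 1825021 + 4998725 = 6823746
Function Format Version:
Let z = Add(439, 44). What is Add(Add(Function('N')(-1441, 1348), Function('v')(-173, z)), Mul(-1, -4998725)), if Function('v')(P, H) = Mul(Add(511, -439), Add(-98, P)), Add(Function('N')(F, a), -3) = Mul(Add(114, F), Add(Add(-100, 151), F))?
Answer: 6823746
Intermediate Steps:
z = 483
Function('N')(F, a) = Add(3, Mul(Add(51, F), Add(114, F))) (Function('N')(F, a) = Add(3, Mul(Add(114, F), Add(Add(-100, 151), F))) = Add(3, Mul(Add(114, F), Add(51, F))) = Add(3, Mul(Add(51, F), Add(114, F))))
Function('v')(P, H) = Add(-7056, Mul(72, P)) (Function('v')(P, H) = Mul(72, Add(-98, P)) = Add(-7056, Mul(72, P)))
Add(Add(Function('N')(-1441, 1348), Function('v')(-173, z)), Mul(-1, -4998725)) = Add(Add(Add(5817, Pow(-1441, 2), Mul(165, -1441)), Add(-7056, Mul(72, -173))), Mul(-1, -4998725)) = Add(Add(Add(5817, 2076481, -237765), Add(-7056, -12456)), 4998725) = Add(Add(1844533, -19512), 4998725) = Add(1825021, 4998725) = 6823746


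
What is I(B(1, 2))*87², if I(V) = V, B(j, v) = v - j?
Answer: 7569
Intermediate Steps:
I(B(1, 2))*87² = (2 - 1*1)*87² = (2 - 1)*7569 = 1*7569 = 7569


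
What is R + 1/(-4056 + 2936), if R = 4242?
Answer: 4751039/1120 ≈ 4242.0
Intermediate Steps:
R + 1/(-4056 + 2936) = 4242 + 1/(-4056 + 2936) = 4242 + 1/(-1120) = 4242 - 1/1120 = 4751039/1120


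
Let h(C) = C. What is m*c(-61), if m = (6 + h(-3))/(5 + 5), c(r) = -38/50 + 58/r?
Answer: -7827/15250 ≈ -0.51325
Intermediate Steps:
c(r) = -19/25 + 58/r (c(r) = -38*1/50 + 58/r = -19/25 + 58/r)
m = 3/10 (m = (6 - 3)/(5 + 5) = 3/10 ≈ 0.30000)
m*c(-61) = 3*(-19/25 + 58/(-61))/10 = 3*(-19/25 + 58*(-1/61))/10 = 3*(-19/25 - 58/61)/10 = (3/10)*(-2609/1525) = -7827/15250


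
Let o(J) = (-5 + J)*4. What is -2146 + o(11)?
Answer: -2122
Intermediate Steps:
o(J) = -20 + 4*J
-2146 + o(11) = -2146 + (-20 + 4*11) = -2146 + (-20 + 44) = -2146 + 24 = -2122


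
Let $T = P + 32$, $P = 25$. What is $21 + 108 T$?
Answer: $6177$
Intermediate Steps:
$T = 57$ ($T = 25 + 32 = 57$)
$21 + 108 T = 21 + 108 \cdot 57 = 21 + 6156 = 6177$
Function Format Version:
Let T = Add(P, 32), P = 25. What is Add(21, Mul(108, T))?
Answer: 6177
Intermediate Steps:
T = 57 (T = Add(25, 32) = 57)
Add(21, Mul(108, T)) = Add(21, Mul(108, 57)) = Add(21, 6156) = 6177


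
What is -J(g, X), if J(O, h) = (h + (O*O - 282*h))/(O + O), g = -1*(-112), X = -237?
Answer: -79141/224 ≈ -353.31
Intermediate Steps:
g = 112
J(O, h) = (O² - 281*h)/(2*O) (J(O, h) = (h + (O² - 282*h))/((2*O)) = (O² - 281*h)*(1/(2*O)) = (O² - 281*h)/(2*O))
-J(g, X) = -(112² - 281*(-237))/(2*112) = -(12544 + 66597)/(2*112) = -79141/(2*112) = -1*79141/224 = -79141/224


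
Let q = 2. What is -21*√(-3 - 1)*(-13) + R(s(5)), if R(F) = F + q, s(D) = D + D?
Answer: 12 + 546*I ≈ 12.0 + 546.0*I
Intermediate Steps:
s(D) = 2*D
R(F) = 2 + F (R(F) = F + 2 = 2 + F)
-21*√(-3 - 1)*(-13) + R(s(5)) = -21*√(-3 - 1)*(-13) + (2 + 2*5) = -21*√(-4)*(-13) + (2 + 10) = -21*2*I*(-13) + 12 = -(-546)*I + 12 = 546*I + 12 = 12 + 546*I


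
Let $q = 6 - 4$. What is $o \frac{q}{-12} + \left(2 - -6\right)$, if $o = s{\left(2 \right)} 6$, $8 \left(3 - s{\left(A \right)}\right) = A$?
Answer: $\frac{21}{4} \approx 5.25$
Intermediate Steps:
$s{\left(A \right)} = 3 - \frac{A}{8}$
$o = \frac{33}{2}$ ($o = \left(3 - \frac{1}{4}\right) 6 = \frac{11}{4} \cdot 6 = \frac{33}{2} \approx 16.5$)
$q = 2$ ($q = 6 - 4 = 2$)
$o \frac{q}{-12} + \left(2 - -6\right) = \frac{33 \frac{2}{-12}}{2} + \left(2 - -6\right) = \frac{33 \cdot 2 \left(- \frac{1}{12}\right)}{2} + \left(2 + 6\right) = \frac{33}{2} \left(- \frac{1}{6}\right) + 8 = - \frac{11}{4} + 8 = \frac{21}{4}$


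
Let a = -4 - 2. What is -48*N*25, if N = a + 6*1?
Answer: 0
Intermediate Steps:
a = -6
N = 0 (N = -6 + 6*1 = -6 + 6 = 0)
-48*N*25 = -48*0*25 = 0*25 = 0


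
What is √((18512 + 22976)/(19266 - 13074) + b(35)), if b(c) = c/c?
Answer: 2*√32035/129 ≈ 2.7749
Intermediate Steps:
b(c) = 1
√((18512 + 22976)/(19266 - 13074) + b(35)) = √((18512 + 22976)/(19266 - 13074) + 1) = √(41488/6192 + 1) = √(41488*(1/6192) + 1) = √(2593/387 + 1) = √(2980/387) = 2*√32035/129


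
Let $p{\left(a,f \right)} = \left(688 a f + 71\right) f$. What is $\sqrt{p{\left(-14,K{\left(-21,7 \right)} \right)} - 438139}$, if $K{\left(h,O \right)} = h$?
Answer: $i \sqrt{4687342} \approx 2165.0 i$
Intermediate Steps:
$p{\left(a,f \right)} = f \left(71 + 688 a f\right)$ ($p{\left(a,f \right)} = \left(688 a f + 71\right) f = \left(71 + 688 a f\right) f = f \left(71 + 688 a f\right)$)
$\sqrt{p{\left(-14,K{\left(-21,7 \right)} \right)} - 438139} = \sqrt{- 21 \left(71 + 688 \left(-14\right) \left(-21\right)\right) - 438139} = \sqrt{- 21 \left(71 + 202272\right) - 438139} = \sqrt{\left(-21\right) 202343 - 438139} = \sqrt{-4249203 - 438139} = \sqrt{-4687342} = i \sqrt{4687342}$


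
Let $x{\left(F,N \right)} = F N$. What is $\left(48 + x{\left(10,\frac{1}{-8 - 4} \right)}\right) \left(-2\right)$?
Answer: $- \frac{283}{3} \approx -94.333$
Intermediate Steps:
$\left(48 + x{\left(10,\frac{1}{-8 - 4} \right)}\right) \left(-2\right) = \left(48 + \frac{10}{-8 - 4}\right) \left(-2\right) = \left(48 + \frac{10}{-12}\right) \left(-2\right) = \left(48 + 10 \left(- \frac{1}{12}\right)\right) \left(-2\right) = \left(48 - \frac{5}{6}\right) \left(-2\right) = \frac{283}{6} \left(-2\right) = - \frac{283}{3}$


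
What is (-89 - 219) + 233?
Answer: -75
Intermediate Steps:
(-89 - 219) + 233 = -308 + 233 = -75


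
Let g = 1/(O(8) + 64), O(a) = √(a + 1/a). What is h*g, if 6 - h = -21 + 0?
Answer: 4608/10901 - 18*√130/10901 ≈ 0.40389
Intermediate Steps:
h = 27 (h = 6 - (-21 + 0) = 6 - 1*(-21) = 6 + 21 = 27)
g = 1/(64 + √130/4) (g = 1/(√(8 + 1/8) + 64) = 1/(√(8 + ⅛) + 64) = 1/(√(65/8) + 64) = 1/(√130/4 + 64) = 1/(64 + √130/4) ≈ 0.014959)
h*g = 27*(512/32703 - 2*√130/32703) = 4608/10901 - 18*√130/10901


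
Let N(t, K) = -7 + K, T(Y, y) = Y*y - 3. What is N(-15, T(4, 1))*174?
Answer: -1044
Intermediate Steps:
T(Y, y) = -3 + Y*y
N(-15, T(4, 1))*174 = (-7 + (-3 + 4*1))*174 = (-7 + (-3 + 4))*174 = (-7 + 1)*174 = -6*174 = -1044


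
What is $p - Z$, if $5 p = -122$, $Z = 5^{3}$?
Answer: $- \frac{747}{5} \approx -149.4$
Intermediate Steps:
$Z = 125$
$p = - \frac{122}{5}$ ($p = \frac{1}{5} \left(-122\right) = - \frac{122}{5} \approx -24.4$)
$p - Z = - \frac{122}{5} - 125 = - \frac{747}{5}$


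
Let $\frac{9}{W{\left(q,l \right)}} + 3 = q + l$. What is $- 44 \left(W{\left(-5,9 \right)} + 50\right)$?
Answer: $-2596$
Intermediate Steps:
$W{\left(q,l \right)} = \frac{9}{-3 + l + q}$ ($W{\left(q,l \right)} = \frac{9}{-3 + \left(q + l\right)} = \frac{9}{-3 + \left(l + q\right)} = \frac{9}{-3 + l + q}$)
$- 44 \left(W{\left(-5,9 \right)} + 50\right) = - 44 \left(\frac{9}{-3 + 9 - 5} + 50\right) = - 44 \left(\frac{9}{1} + 50\right) = - 44 \left(9 \cdot 1 + 50\right) = - 44 \left(9 + 50\right) = \left(-44\right) 59 = -2596$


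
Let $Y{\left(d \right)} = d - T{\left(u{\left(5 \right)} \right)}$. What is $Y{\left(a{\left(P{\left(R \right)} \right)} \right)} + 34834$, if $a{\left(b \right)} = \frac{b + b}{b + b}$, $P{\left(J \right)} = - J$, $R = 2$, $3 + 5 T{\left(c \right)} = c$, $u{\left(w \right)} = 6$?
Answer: $\frac{174172}{5} \approx 34834.0$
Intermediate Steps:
$T{\left(c \right)} = - \frac{3}{5} + \frac{c}{5}$
$a{\left(b \right)} = 1$ ($a{\left(b \right)} = \frac{2 b}{2 b} = 2 b \frac{1}{2 b} = 1$)
$Y{\left(d \right)} = - \frac{3}{5} + d$ ($Y{\left(d \right)} = d - \left(- \frac{3}{5} + \frac{1}{5} \cdot 6\right) = d - \left(- \frac{3}{5} + \frac{6}{5}\right) = d - \frac{3}{5} = - \frac{3}{5} + d$)
$Y{\left(a{\left(P{\left(R \right)} \right)} \right)} + 34834 = \left(- \frac{3}{5} + 1\right) + 34834 = \frac{2}{5} + 34834 = \frac{174172}{5}$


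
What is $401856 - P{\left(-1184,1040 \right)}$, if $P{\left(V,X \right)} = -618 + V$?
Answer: $403658$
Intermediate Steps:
$401856 - P{\left(-1184,1040 \right)} = 401856 - \left(-618 - 1184\right) = 401856 - -1802 = 401856 + 1802 = 403658$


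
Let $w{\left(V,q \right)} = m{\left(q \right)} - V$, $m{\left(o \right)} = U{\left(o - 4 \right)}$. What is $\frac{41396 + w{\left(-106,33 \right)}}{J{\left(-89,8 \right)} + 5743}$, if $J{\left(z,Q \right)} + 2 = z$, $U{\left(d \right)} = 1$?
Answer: $\frac{41503}{5652} \approx 7.3431$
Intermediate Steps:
$m{\left(o \right)} = 1$
$J{\left(z,Q \right)} = -2 + z$
$w{\left(V,q \right)} = 1 - V$
$\frac{41396 + w{\left(-106,33 \right)}}{J{\left(-89,8 \right)} + 5743} = \frac{41396 + \left(1 - -106\right)}{\left(-2 - 89\right) + 5743} = \frac{41396 + \left(1 + 106\right)}{-91 + 5743} = \frac{41396 + 107}{5652} = 41503 \cdot \frac{1}{5652} = \frac{41503}{5652}$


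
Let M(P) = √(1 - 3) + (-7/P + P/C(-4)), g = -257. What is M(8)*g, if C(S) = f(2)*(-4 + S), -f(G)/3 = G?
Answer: 4369/24 - 257*I*√2 ≈ 182.04 - 363.45*I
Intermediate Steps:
f(G) = -3*G
C(S) = 24 - 6*S (C(S) = (-3*2)*(-4 + S) = -6*(-4 + S) = 24 - 6*S)
M(P) = -7/P + P/48 + I*√2 (M(P) = √(1 - 3) + (-7/P + P/(24 - 6*(-4))) = √(-2) + (-7/P + P/(24 + 24)) = I*√2 + (-7/P + P/48) = -7/P + P/48 + I*√2)
M(8)*g = (-7/8 + (1/48)*8 + I*√2)*(-257) = (-7*⅛ + ⅙ + I*√2)*(-257) = (-7/8 + ⅙ + I*√2)*(-257) = (-17/24 + I*√2)*(-257) = 4369/24 - 257*I*√2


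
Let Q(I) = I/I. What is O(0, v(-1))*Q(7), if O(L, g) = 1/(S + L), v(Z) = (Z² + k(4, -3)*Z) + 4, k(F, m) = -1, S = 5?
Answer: ⅕ ≈ 0.20000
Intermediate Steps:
Q(I) = 1
v(Z) = 4 + Z² - Z (v(Z) = (Z² - Z) + 4 = 4 + Z² - Z)
O(L, g) = 1/(5 + L)
O(0, v(-1))*Q(7) = 1/(5 + 0) = 1/5 = (⅕)*1 = ⅕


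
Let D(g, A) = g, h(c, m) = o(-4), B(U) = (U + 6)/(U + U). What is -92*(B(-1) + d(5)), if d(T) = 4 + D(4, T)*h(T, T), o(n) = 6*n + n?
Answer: 10166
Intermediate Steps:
o(n) = 7*n
B(U) = (6 + U)/(2*U) (B(U) = (6 + U)/((2*U)) = (6 + U)*(1/(2*U)) = (6 + U)/(2*U))
h(c, m) = -28 (h(c, m) = 7*(-4) = -28)
d(T) = -108 (d(T) = 4 + 4*(-28) = 4 - 112 = -108)
-92*(B(-1) + d(5)) = -92*((½)*(6 - 1)/(-1) - 108) = -92*((½)*(-1)*5 - 108) = -92*(-5/2 - 108) = -92*(-221/2) = 10166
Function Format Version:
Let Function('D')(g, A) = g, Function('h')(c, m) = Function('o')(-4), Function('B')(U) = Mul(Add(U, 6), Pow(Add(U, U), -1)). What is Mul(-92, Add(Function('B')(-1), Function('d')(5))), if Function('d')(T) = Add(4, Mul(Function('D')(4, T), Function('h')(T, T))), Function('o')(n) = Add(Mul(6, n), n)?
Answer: 10166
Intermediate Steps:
Function('o')(n) = Mul(7, n)
Function('B')(U) = Mul(Rational(1, 2), Pow(U, -1), Add(6, U)) (Function('B')(U) = Mul(Add(6, U), Pow(Mul(2, U), -1)) = Mul(Add(6, U), Mul(Rational(1, 2), Pow(U, -1))) = Mul(Rational(1, 2), Pow(U, -1), Add(6, U)))
Function('h')(c, m) = -28 (Function('h')(c, m) = Mul(7, -4) = -28)
Function('d')(T) = -108 (Function('d')(T) = Add(4, Mul(4, -28)) = Add(4, -112) = -108)
Mul(-92, Add(Function('B')(-1), Function('d')(5))) = Mul(-92, Add(Mul(Rational(1, 2), Pow(-1, -1), Add(6, -1)), -108)) = Mul(-92, Add(Mul(Rational(1, 2), -1, 5), -108)) = Mul(-92, Add(Rational(-5, 2), -108)) = Mul(-92, Rational(-221, 2)) = 10166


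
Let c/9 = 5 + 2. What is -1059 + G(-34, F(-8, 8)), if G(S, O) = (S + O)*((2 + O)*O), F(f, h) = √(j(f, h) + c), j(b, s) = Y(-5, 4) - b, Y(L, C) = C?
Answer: -3459 + 35*√3 ≈ -3398.4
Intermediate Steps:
c = 63 (c = 9*(5 + 2) = 9*7 = 63)
j(b, s) = 4 - b
F(f, h) = √(67 - f) (F(f, h) = √((4 - f) + 63) = √(67 - f))
G(S, O) = O*(2 + O)*(O + S) (G(S, O) = (O + S)*(O*(2 + O)) = O*(2 + O)*(O + S))
-1059 + G(-34, F(-8, 8)) = -1059 + √(67 - 1*(-8))*((√(67 - 1*(-8)))² + 2*√(67 - 1*(-8)) + 2*(-34) + √(67 - 1*(-8))*(-34)) = -1059 + √(67 + 8)*((√(67 + 8))² + 2*√(67 + 8) - 68 + √(67 + 8)*(-34)) = -1059 + √75*((√75)² + 2*√75 - 68 + √75*(-34)) = -1059 + (5*√3)*((5*√3)² + 2*(5*√3) - 68 + (5*√3)*(-34)) = -1059 + (5*√3)*(75 + 10*√3 - 68 - 170*√3) = -1059 + (5*√3)*(7 - 160*√3) = -1059 + 5*√3*(7 - 160*√3)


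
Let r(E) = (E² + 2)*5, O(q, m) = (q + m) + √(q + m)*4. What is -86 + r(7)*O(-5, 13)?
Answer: 1954 + 2040*√2 ≈ 4839.0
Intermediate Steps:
O(q, m) = m + q + 4*√(m + q) (O(q, m) = (m + q) + √(m + q)*4 = (m + q) + 4*√(m + q) = m + q + 4*√(m + q))
r(E) = 10 + 5*E² (r(E) = (2 + E²)*5 = 10 + 5*E²)
-86 + r(7)*O(-5, 13) = -86 + (10 + 5*7²)*(13 - 5 + 4*√(13 - 5)) = -86 + (10 + 5*49)*(13 - 5 + 4*√8) = -86 + (10 + 245)*(13 - 5 + 4*(2*√2)) = -86 + 255*(13 - 5 + 8*√2) = -86 + 255*(8 + 8*√2) = -86 + (2040 + 2040*√2) = 1954 + 2040*√2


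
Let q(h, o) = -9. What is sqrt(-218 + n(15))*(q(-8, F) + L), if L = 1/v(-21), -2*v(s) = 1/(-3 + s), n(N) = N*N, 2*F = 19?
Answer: 39*sqrt(7) ≈ 103.18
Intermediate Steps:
F = 19/2 (F = (1/2)*19 = 19/2 ≈ 9.5000)
n(N) = N**2
v(s) = -1/(2*(-3 + s))
L = 48 (L = 1/(-1/(-6 + 2*(-21))) = 1/(-1/(-6 - 42)) = 1/(-1/(-48)) = 1/(-1*(-1/48)) = 1/(1/48) = 48)
sqrt(-218 + n(15))*(q(-8, F) + L) = sqrt(-218 + 15**2)*(-9 + 48) = sqrt(-218 + 225)*39 = sqrt(7)*39 = 39*sqrt(7)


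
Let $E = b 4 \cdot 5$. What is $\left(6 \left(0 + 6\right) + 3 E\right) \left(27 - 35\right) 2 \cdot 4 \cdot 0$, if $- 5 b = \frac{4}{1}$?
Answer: $0$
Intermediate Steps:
$b = - \frac{4}{5}$ ($b = - \frac{4 \cdot 1^{-1}}{5} = - \frac{4 \cdot 1}{5} = \left(- \frac{1}{5}\right) 4 = - \frac{4}{5} \approx -0.8$)
$E = -16$ ($E = \left(- \frac{4}{5}\right) 4 \cdot 5 = \left(- \frac{16}{5}\right) 5 = -16$)
$\left(6 \left(0 + 6\right) + 3 E\right) \left(27 - 35\right) 2 \cdot 4 \cdot 0 = \left(6 \left(0 + 6\right) + 3 \left(-16\right)\right) \left(27 - 35\right) 2 \cdot 4 \cdot 0 = \left(6 \cdot 6 - 48\right) \left(-8\right) 8 \cdot 0 = \left(36 - 48\right) \left(-8\right) 0 = \left(-12\right) \left(-8\right) 0 = 96 \cdot 0 = 0$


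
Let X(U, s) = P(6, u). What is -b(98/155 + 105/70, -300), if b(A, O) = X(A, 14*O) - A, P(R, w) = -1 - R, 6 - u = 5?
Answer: 2831/310 ≈ 9.1323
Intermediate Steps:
u = 1 (u = 6 - 1*5 = 6 - 5 = 1)
X(U, s) = -7 (X(U, s) = -1 - 1*6 = -1 - 6 = -7)
b(A, O) = -7 - A
-b(98/155 + 105/70, -300) = -(-7 - (98/155 + 105/70)) = -(-7 - (98*(1/155) + 105*(1/70))) = -(-7 - (98/155 + 3/2)) = -(-7 - 1*661/310) = -(-7 - 661/310) = -1*(-2831/310) = 2831/310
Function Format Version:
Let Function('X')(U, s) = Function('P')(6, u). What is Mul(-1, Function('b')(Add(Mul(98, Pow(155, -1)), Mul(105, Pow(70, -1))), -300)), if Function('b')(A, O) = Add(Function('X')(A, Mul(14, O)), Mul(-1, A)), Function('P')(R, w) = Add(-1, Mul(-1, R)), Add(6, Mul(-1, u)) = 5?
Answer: Rational(2831, 310) ≈ 9.1323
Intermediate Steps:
u = 1 (u = Add(6, Mul(-1, 5)) = Add(6, -5) = 1)
Function('X')(U, s) = -7 (Function('X')(U, s) = Add(-1, Mul(-1, 6)) = Add(-1, -6) = -7)
Function('b')(A, O) = Add(-7, Mul(-1, A))
Mul(-1, Function('b')(Add(Mul(98, Pow(155, -1)), Mul(105, Pow(70, -1))), -300)) = Mul(-1, Add(-7, Mul(-1, Add(Mul(98, Pow(155, -1)), Mul(105, Pow(70, -1)))))) = Mul(-1, Add(-7, Mul(-1, Add(Mul(98, Rational(1, 155)), Mul(105, Rational(1, 70)))))) = Mul(-1, Add(-7, Mul(-1, Add(Rational(98, 155), Rational(3, 2))))) = Mul(-1, Add(-7, Mul(-1, Rational(661, 310)))) = Mul(-1, Add(-7, Rational(-661, 310))) = Mul(-1, Rational(-2831, 310)) = Rational(2831, 310)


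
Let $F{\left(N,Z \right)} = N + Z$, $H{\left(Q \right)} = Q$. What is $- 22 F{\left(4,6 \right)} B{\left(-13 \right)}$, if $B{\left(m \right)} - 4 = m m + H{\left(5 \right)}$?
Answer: $-39160$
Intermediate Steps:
$B{\left(m \right)} = 9 + m^{2}$ ($B{\left(m \right)} = 4 + \left(m m + 5\right) = 4 + \left(m^{2} + 5\right) = 4 + \left(5 + m^{2}\right) = 9 + m^{2}$)
$- 22 F{\left(4,6 \right)} B{\left(-13 \right)} = - 22 \left(4 + 6\right) \left(9 + \left(-13\right)^{2}\right) = \left(-22\right) 10 \left(9 + 169\right) = \left(-220\right) 178 = -39160$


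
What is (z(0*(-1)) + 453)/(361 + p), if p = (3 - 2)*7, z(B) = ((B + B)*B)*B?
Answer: 453/368 ≈ 1.2310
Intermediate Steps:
z(B) = 2*B³ (z(B) = ((2*B)*B)*B = (2*B²)*B = 2*B³)
p = 7 (p = 1*7 = 7)
(z(0*(-1)) + 453)/(361 + p) = (2*(0*(-1))³ + 453)/(361 + 7) = (2*0³ + 453)/368 = (2*0 + 453)*(1/368) = (0 + 453)*(1/368) = 453*(1/368) = 453/368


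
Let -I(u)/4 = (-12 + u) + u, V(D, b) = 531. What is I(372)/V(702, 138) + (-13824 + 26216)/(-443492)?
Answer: -108760394/19624521 ≈ -5.5421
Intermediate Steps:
I(u) = 48 - 8*u (I(u) = -4*((-12 + u) + u) = -4*(-12 + 2*u) = 48 - 8*u)
I(372)/V(702, 138) + (-13824 + 26216)/(-443492) = (48 - 8*372)/531 + (-13824 + 26216)/(-443492) = (48 - 2976)*(1/531) + 12392*(-1/443492) = -2928*1/531 - 3098/110873 = -976/177 - 3098/110873 = -108760394/19624521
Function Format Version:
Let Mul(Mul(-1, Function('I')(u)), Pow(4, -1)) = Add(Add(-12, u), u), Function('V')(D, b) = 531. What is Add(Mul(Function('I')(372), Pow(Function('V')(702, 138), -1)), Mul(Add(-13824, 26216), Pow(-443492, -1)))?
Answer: Rational(-108760394, 19624521) ≈ -5.5421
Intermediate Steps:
Function('I')(u) = Add(48, Mul(-8, u)) (Function('I')(u) = Mul(-4, Add(Add(-12, u), u)) = Mul(-4, Add(-12, Mul(2, u))) = Add(48, Mul(-8, u)))
Add(Mul(Function('I')(372), Pow(Function('V')(702, 138), -1)), Mul(Add(-13824, 26216), Pow(-443492, -1))) = Add(Mul(Add(48, Mul(-8, 372)), Pow(531, -1)), Mul(Add(-13824, 26216), Pow(-443492, -1))) = Add(Mul(Add(48, -2976), Rational(1, 531)), Mul(12392, Rational(-1, 443492))) = Add(Mul(-2928, Rational(1, 531)), Rational(-3098, 110873)) = Add(Rational(-976, 177), Rational(-3098, 110873)) = Rational(-108760394, 19624521)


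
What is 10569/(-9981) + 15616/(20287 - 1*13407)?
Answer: 866131/715305 ≈ 1.2109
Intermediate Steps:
10569/(-9981) + 15616/(20287 - 1*13407) = 10569*(-1/9981) + 15616/(20287 - 13407) = -3523/3327 + 15616/6880 = -3523/3327 + 15616*(1/6880) = -3523/3327 + 488/215 = 866131/715305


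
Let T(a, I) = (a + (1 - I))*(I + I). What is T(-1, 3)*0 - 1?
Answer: -1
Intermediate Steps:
T(a, I) = 2*I*(1 + a - I) (T(a, I) = (1 + a - I)*(2*I) = 2*I*(1 + a - I))
T(-1, 3)*0 - 1 = (2*3*(1 - 1 - 1*3))*0 - 1 = (2*3*(1 - 1 - 3))*0 - 1 = (2*3*(-3))*0 - 1 = -18*0 - 1 = 0 - 1 = -1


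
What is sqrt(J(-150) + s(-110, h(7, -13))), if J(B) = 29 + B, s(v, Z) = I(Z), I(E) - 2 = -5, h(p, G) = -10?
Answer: 2*I*sqrt(31) ≈ 11.136*I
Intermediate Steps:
I(E) = -3 (I(E) = 2 - 5 = -3)
s(v, Z) = -3
sqrt(J(-150) + s(-110, h(7, -13))) = sqrt((29 - 150) - 3) = sqrt(-121 - 3) = sqrt(-124) = 2*I*sqrt(31)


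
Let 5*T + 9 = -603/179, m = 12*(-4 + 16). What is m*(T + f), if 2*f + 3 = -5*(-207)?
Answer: 66183264/895 ≈ 73948.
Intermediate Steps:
m = 144 (m = 12*12 = 144)
f = 516 (f = -3/2 + (-5*(-207))/2 = -3/2 + (½)*1035 = -3/2 + 1035/2 = 516)
T = -2214/895 (T = -9/5 + (-603/179)/5 = -9/5 + (-603*1/179)/5 = -9/5 + (⅕)*(-603/179) = -9/5 - 603/895 = -2214/895 ≈ -2.4737)
m*(T + f) = 144*(-2214/895 + 516) = 144*(459606/895) = 66183264/895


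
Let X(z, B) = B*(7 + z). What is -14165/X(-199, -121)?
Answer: -14165/23232 ≈ -0.60972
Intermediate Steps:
-14165/X(-199, -121) = -14165*(-1/(121*(7 - 199))) = -14165/((-121*(-192))) = -14165/23232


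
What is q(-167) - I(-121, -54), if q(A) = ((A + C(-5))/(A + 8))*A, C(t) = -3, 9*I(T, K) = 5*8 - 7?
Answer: -28973/159 ≈ -182.22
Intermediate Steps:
I(T, K) = 11/3 (I(T, K) = (5*8 - 7)/9 = (40 - 7)/9 = (1/9)*33 = 11/3)
q(A) = A*(-3 + A)/(8 + A) (q(A) = ((A - 3)/(A + 8))*A = ((-3 + A)/(8 + A))*A = A*(-3 + A)/(8 + A))
q(-167) - I(-121, -54) = -167*(-3 - 167)/(8 - 167) - 1*11/3 = -167*(-170)/(-159) - 11/3 = -167*(-1/159)*(-170) - 11/3 = -28390/159 - 11/3 = -28973/159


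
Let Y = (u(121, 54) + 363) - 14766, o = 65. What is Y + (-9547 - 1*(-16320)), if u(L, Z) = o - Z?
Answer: -7619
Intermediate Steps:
u(L, Z) = 65 - Z
Y = -14392 (Y = ((65 - 1*54) + 363) - 14766 = ((65 - 54) + 363) - 14766 = (11 + 363) - 14766 = 374 - 14766 = -14392)
Y + (-9547 - 1*(-16320)) = -14392 + (-9547 - 1*(-16320)) = -14392 + (-9547 + 16320) = -14392 + 6773 = -7619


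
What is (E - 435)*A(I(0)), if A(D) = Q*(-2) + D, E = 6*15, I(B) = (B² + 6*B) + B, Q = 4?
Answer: 2760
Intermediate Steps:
I(B) = B² + 7*B
E = 90
A(D) = -8 + D (A(D) = 4*(-2) + D = -8 + D)
(E - 435)*A(I(0)) = (90 - 435)*(-8 + 0*(7 + 0)) = -345*(-8 + 0*7) = -345*(-8 + 0) = -345*(-8) = 2760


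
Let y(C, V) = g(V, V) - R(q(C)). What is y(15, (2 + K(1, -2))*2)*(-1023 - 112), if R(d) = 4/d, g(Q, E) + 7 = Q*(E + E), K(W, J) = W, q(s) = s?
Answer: -220417/3 ≈ -73472.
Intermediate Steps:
g(Q, E) = -7 + 2*E*Q (g(Q, E) = -7 + Q*(E + E) = -7 + Q*(2*E) = -7 + 2*E*Q)
y(C, V) = -7 - 4/C + 2*V² (y(C, V) = (-7 + 2*V*V) - 4/C = (-7 + 2*V²) - 4/C = -7 - 4/C + 2*V²)
y(15, (2 + K(1, -2))*2)*(-1023 - 112) = (-7 - 4/15 + 2*((2 + 1)*2)²)*(-1023 - 112) = (-7 - 4*1/15 + 2*(3*2)²)*(-1135) = (-7 - 4/15 + 2*6²)*(-1135) = (-7 - 4/15 + 2*36)*(-1135) = (-7 - 4/15 + 72)*(-1135) = (971/15)*(-1135) = -220417/3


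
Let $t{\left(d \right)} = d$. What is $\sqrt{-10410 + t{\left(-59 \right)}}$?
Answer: $19 i \sqrt{29} \approx 102.32 i$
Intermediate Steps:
$\sqrt{-10410 + t{\left(-59 \right)}} = \sqrt{-10410 - 59} = \sqrt{-10469} = 19 i \sqrt{29}$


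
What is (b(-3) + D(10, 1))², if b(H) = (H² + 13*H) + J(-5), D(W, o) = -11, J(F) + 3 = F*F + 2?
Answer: 289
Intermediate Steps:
J(F) = -1 + F² (J(F) = -3 + (F*F + 2) = -3 + (F² + 2) = -3 + (2 + F²) = -1 + F²)
b(H) = 24 + H² + 13*H (b(H) = (H² + 13*H) + (-1 + (-5)²) = (H² + 13*H) + (-1 + 25) = (H² + 13*H) + 24 = 24 + H² + 13*H)
(b(-3) + D(10, 1))² = ((24 + (-3)² + 13*(-3)) - 11)² = ((24 + 9 - 39) - 11)² = (-6 - 11)² = (-17)² = 289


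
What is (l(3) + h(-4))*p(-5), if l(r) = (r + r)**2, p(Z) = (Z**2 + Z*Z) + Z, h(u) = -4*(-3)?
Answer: 2160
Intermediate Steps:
h(u) = 12
p(Z) = Z + 2*Z**2 (p(Z) = (Z**2 + Z**2) + Z = 2*Z**2 + Z = Z + 2*Z**2)
l(r) = 4*r**2 (l(r) = (2*r)**2 = 4*r**2)
(l(3) + h(-4))*p(-5) = (4*3**2 + 12)*(-5*(1 + 2*(-5))) = (4*9 + 12)*(-5*(1 - 10)) = (36 + 12)*(-5*(-9)) = 48*45 = 2160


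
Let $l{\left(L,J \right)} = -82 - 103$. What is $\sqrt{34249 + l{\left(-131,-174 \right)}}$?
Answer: $4 \sqrt{2129} \approx 184.56$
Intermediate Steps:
$l{\left(L,J \right)} = -185$ ($l{\left(L,J \right)} = -82 - 103 = -185$)
$\sqrt{34249 + l{\left(-131,-174 \right)}} = \sqrt{34249 - 185} = \sqrt{34064} = 4 \sqrt{2129}$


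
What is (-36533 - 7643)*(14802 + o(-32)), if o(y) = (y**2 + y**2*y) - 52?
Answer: 750726944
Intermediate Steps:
o(y) = -52 + y**2 + y**3 (o(y) = (y**2 + y**3) - 52 = -52 + y**2 + y**3)
(-36533 - 7643)*(14802 + o(-32)) = (-36533 - 7643)*(14802 + (-52 + (-32)**2 + (-32)**3)) = -44176*(14802 + (-52 + 1024 - 32768)) = -44176*(14802 - 31796) = -44176*(-16994) = 750726944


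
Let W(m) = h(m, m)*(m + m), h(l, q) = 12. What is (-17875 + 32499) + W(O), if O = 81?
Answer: 16568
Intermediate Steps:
W(m) = 24*m (W(m) = 12*(m + m) = 12*(2*m) = 24*m)
(-17875 + 32499) + W(O) = (-17875 + 32499) + 24*81 = 14624 + 1944 = 16568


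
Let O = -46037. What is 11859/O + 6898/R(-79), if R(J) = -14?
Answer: -158864626/322259 ≈ -492.97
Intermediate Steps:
11859/O + 6898/R(-79) = 11859/(-46037) + 6898/(-14) = 11859*(-1/46037) + 6898*(-1/14) = -11859/46037 - 3449/7 = -158864626/322259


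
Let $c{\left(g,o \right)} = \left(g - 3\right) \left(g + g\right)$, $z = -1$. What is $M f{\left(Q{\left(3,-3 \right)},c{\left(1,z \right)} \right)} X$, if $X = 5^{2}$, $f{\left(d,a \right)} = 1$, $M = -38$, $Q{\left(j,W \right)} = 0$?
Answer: $-950$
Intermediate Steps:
$c{\left(g,o \right)} = 2 g \left(-3 + g\right)$ ($c{\left(g,o \right)} = \left(-3 + g\right) 2 g = 2 g \left(-3 + g\right)$)
$X = 25$
$M f{\left(Q{\left(3,-3 \right)},c{\left(1,z \right)} \right)} X = \left(-38\right) 1 \cdot 25 = \left(-38\right) 25 = -950$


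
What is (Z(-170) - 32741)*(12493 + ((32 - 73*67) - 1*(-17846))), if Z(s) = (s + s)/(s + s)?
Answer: -834215200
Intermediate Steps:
Z(s) = 1 (Z(s) = (2*s)/((2*s)) = (2*s)*(1/(2*s)) = 1)
(Z(-170) - 32741)*(12493 + ((32 - 73*67) - 1*(-17846))) = (1 - 32741)*(12493 + ((32 - 73*67) - 1*(-17846))) = -32740*(12493 + ((32 - 4891) + 17846)) = -32740*(12493 + (-4859 + 17846)) = -32740*(12493 + 12987) = -32740*25480 = -834215200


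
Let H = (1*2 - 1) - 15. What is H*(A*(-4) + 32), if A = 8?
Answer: 0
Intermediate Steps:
H = -14 (H = (2 - 1) - 15 = 1 - 15 = -14)
H*(A*(-4) + 32) = -14*(8*(-4) + 32) = -14*(-32 + 32) = -14*0 = 0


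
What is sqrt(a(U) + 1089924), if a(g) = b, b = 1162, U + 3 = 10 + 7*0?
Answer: sqrt(1091086) ≈ 1044.6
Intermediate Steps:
U = 7 (U = -3 + (10 + 7*0) = -3 + (10 + 0) = -3 + 10 = 7)
a(g) = 1162
sqrt(a(U) + 1089924) = sqrt(1162 + 1089924) = sqrt(1091086)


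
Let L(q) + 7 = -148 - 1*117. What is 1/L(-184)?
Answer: -1/272 ≈ -0.0036765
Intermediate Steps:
L(q) = -272 (L(q) = -7 + (-148 - 1*117) = -7 + (-148 - 117) = -7 - 265 = -272)
1/L(-184) = 1/(-272) = -1/272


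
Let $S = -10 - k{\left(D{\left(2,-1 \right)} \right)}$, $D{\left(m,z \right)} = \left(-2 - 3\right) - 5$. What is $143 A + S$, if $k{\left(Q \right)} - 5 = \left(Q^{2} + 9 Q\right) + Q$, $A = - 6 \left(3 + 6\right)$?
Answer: $-7737$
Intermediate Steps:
$D{\left(m,z \right)} = -10$ ($D{\left(m,z \right)} = -5 - 5 = -10$)
$A = -54$ ($A = \left(-6\right) 9 = -54$)
$k{\left(Q \right)} = 5 + Q^{2} + 10 Q$ ($k{\left(Q \right)} = 5 + \left(\left(Q^{2} + 9 Q\right) + Q\right) = 5 + \left(Q^{2} + 10 Q\right) = 5 + Q^{2} + 10 Q$)
$S = -15$ ($S = -10 - \left(5 + \left(-10\right)^{2} + 10 \left(-10\right)\right) = -10 - \left(5 + 100 - 100\right) = -10 - 5 = -15$)
$143 A + S = 143 \left(-54\right) - 15 = -7722 - 15 = -7737$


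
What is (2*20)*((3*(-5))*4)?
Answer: -2400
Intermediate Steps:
(2*20)*((3*(-5))*4) = 40*(-15*4) = 40*(-60) = -2400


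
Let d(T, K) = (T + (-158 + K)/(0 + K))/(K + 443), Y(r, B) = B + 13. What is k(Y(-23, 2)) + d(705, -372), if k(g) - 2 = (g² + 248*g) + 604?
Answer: 60231901/13206 ≈ 4561.0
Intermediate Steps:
Y(r, B) = 13 + B
k(g) = 606 + g² + 248*g (k(g) = 2 + ((g² + 248*g) + 604) = 2 + (604 + g² + 248*g) = 606 + g² + 248*g)
d(T, K) = (T + (-158 + K)/K)/(443 + K)
k(Y(-23, 2)) + d(705, -372) = (606 + (13 + 2)² + 248*(13 + 2)) + (-158 - 372 - 372*705)/((-372)*(443 - 372)) = (606 + 15² + 248*15) - 1/372*(-158 - 372 - 262260)/71 = (606 + 225 + 3720) - 1/372*1/71*(-262790) = 4551 + 131395/13206 = 60231901/13206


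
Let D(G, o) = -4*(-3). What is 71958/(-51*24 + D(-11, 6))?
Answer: -11993/202 ≈ -59.371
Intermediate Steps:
D(G, o) = 12
71958/(-51*24 + D(-11, 6)) = 71958/(-51*24 + 12) = 71958/(-1224 + 12) = 71958/(-1212) = 71958*(-1/1212) = -11993/202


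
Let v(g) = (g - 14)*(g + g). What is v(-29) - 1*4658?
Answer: -2164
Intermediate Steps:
v(g) = 2*g*(-14 + g) (v(g) = (-14 + g)*(2*g) = 2*g*(-14 + g))
v(-29) - 1*4658 = 2*(-29)*(-14 - 29) - 1*4658 = 2*(-29)*(-43) - 4658 = 2494 - 4658 = -2164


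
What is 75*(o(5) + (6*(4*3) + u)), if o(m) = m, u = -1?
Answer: 5700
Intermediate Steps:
75*(o(5) + (6*(4*3) + u)) = 75*(5 + (6*(4*3) - 1)) = 75*(5 + (6*12 - 1)) = 75*(5 + (72 - 1)) = 75*(5 + 71) = 75*76 = 5700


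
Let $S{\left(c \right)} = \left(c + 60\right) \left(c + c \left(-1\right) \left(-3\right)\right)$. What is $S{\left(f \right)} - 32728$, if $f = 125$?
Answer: $59772$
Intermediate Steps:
$S{\left(c \right)} = 4 c \left(60 + c\right)$ ($S{\left(c \right)} = \left(60 + c\right) \left(c + - c \left(-3\right)\right) = \left(60 + c\right) \left(c + 3 c\right) = \left(60 + c\right) 4 c = 4 c \left(60 + c\right)$)
$S{\left(f \right)} - 32728 = 4 \cdot 125 \left(60 + 125\right) - 32728 = 4 \cdot 125 \cdot 185 - 32728 = 92500 - 32728 = 59772$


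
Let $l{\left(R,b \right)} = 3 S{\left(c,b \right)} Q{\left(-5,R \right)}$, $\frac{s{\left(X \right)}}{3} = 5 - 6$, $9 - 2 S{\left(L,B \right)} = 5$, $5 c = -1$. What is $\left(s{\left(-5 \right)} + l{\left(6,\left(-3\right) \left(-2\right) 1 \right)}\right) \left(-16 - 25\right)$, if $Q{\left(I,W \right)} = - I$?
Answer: $-1107$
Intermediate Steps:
$c = - \frac{1}{5}$ ($c = \frac{1}{5} \left(-1\right) = - \frac{1}{5} \approx -0.2$)
$S{\left(L,B \right)} = 2$ ($S{\left(L,B \right)} = \frac{9}{2} - \frac{5}{2} = 2$)
$s{\left(X \right)} = -3$ ($s{\left(X \right)} = 3 \left(5 - 6\right) = 3 \left(-1\right) = -3$)
$l{\left(R,b \right)} = 30$ ($l{\left(R,b \right)} = 3 \cdot 2 \left(\left(-1\right) \left(-5\right)\right) = 6 \cdot 5 = 30$)
$\left(s{\left(-5 \right)} + l{\left(6,\left(-3\right) \left(-2\right) 1 \right)}\right) \left(-16 - 25\right) = \left(-3 + 30\right) \left(-16 - 25\right) = 27 \left(-16 - 25\right) = 27 \left(-41\right) = -1107$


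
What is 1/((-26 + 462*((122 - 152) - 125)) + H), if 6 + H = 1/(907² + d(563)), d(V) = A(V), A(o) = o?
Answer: -823212/58976554103 ≈ -1.3958e-5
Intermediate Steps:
d(V) = V
H = -4939271/823212 (H = -6 + 1/(907² + 563) = -6 + 1/(822649 + 563) = -6 + 1/823212 = -4939271/823212 ≈ -6.0000)
1/((-26 + 462*((122 - 152) - 125)) + H) = 1/((-26 + 462*((122 - 152) - 125)) - 4939271/823212) = 1/((-26 + 462*(-30 - 125)) - 4939271/823212) = 1/((-26 + 462*(-155)) - 4939271/823212) = 1/((-26 - 71610) - 4939271/823212) = 1/(-71636 - 4939271/823212) = 1/(-58976554103/823212) = -823212/58976554103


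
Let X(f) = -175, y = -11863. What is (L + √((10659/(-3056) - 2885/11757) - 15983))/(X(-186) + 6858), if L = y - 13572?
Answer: -25435/6683 + I*√1289850816221122533/60029031684 ≈ -3.8059 + 0.018919*I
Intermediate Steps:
L = -25435 (L = -11863 - 13572 = -25435)
(L + √((10659/(-3056) - 2885/11757) - 15983))/(X(-186) + 6858) = (-25435 + √((10659/(-3056) - 2885/11757) - 15983))/(-175 + 6858) = (-25435 + √((10659*(-1/3056) - 2885*1/11757) - 15983))/6683 = (-25435 + √((-10659/3056 - 2885/11757) - 15983))*(1/6683) = (-25435 + √(-134134423/35929392 - 15983))*(1/6683) = (-25435 + √(-574393606759/35929392))*(1/6683) = (-25435 + I*√1289850816221122533/8982348)*(1/6683) = -25435/6683 + I*√1289850816221122533/60029031684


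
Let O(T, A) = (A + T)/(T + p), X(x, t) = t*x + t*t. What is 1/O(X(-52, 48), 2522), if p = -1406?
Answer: -799/1165 ≈ -0.68584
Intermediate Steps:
X(x, t) = t² + t*x (X(x, t) = t*x + t² = t² + t*x)
O(T, A) = (A + T)/(-1406 + T) (O(T, A) = (A + T)/(T - 1406) = (A + T)/(-1406 + T))
1/O(X(-52, 48), 2522) = 1/((2522 + 48*(48 - 52))/(-1406 + 48*(48 - 52))) = 1/((2522 + 48*(-4))/(-1406 + 48*(-4))) = 1/((2522 - 192)/(-1406 - 192)) = 1/(2330/(-1598)) = 1/(-1/1598*2330) = 1/(-1165/799) = -799/1165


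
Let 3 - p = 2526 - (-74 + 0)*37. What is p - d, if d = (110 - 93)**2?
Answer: -5550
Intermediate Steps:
d = 289 (d = 17**2 = 289)
p = -5261 (p = 3 - (2526 - (-74 + 0)*37) = 3 - (2526 - (-74)*37) = 3 - (2526 - 1*(-2738)) = 3 - (2526 + 2738) = 3 - 1*5264 = 3 - 5264 = -5261)
p - d = -5261 - 1*289 = -5261 - 289 = -5550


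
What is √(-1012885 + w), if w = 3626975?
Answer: √2614090 ≈ 1616.8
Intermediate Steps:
√(-1012885 + w) = √(-1012885 + 3626975) = √2614090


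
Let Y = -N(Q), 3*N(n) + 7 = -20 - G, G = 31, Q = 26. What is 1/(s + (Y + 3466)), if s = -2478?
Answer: 3/3022 ≈ 0.00099272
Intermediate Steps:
N(n) = -58/3 (N(n) = -7/3 + (-20 - 1*31)/3 = -7/3 + (-20 - 31)/3 = -7/3 + (⅓)*(-51) = -7/3 - 17 = -58/3)
Y = 58/3 (Y = -1*(-58/3) = 58/3 ≈ 19.333)
1/(s + (Y + 3466)) = 1/(-2478 + (58/3 + 3466)) = 1/(-2478 + 10456/3) = 1/(3022/3) = 3/3022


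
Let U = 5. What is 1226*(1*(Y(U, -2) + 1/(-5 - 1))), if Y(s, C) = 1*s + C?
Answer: 10421/3 ≈ 3473.7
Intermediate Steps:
Y(s, C) = C + s (Y(s, C) = s + C = C + s)
1226*(1*(Y(U, -2) + 1/(-5 - 1))) = 1226*(1*((-2 + 5) + 1/(-5 - 1))) = 1226*(1*(3 + 1/(-6))) = 1226*(1*(3 - ⅙)) = 1226*(1*(17/6)) = 1226*(17/6) = 10421/3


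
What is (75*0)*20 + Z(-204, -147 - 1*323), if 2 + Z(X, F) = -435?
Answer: -437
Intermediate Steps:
Z(X, F) = -437 (Z(X, F) = -2 - 435 = -437)
(75*0)*20 + Z(-204, -147 - 1*323) = (75*0)*20 - 437 = 0*20 - 437 = 0 - 437 = -437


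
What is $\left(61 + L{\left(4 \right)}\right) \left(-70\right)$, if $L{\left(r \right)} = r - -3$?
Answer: $-4760$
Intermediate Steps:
$L{\left(r \right)} = 3 + r$ ($L{\left(r \right)} = r + 3 = 3 + r$)
$\left(61 + L{\left(4 \right)}\right) \left(-70\right) = \left(61 + \left(3 + 4\right)\right) \left(-70\right) = \left(61 + 7\right) \left(-70\right) = 68 \left(-70\right) = -4760$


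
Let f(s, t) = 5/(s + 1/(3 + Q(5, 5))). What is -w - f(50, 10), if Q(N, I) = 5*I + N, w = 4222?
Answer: -6970687/1651 ≈ -4222.1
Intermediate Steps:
Q(N, I) = N + 5*I
f(s, t) = 5/(1/33 + s) (f(s, t) = 5/(s + 1/(3 + (5 + 5*5))) = 5/(s + 1/(3 + (5 + 25))) = 5/(s + 1/(3 + 30)) = 5/(s + 1/33) = 5/(1/33 + s))
-w - f(50, 10) = -1*4222 - 165/(1 + 33*50) = -4222 - 165/(1 + 1650) = -4222 - 165/1651 = -6970687/1651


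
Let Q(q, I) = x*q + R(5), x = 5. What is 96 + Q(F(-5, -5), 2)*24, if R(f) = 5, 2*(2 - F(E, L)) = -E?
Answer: 156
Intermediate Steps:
F(E, L) = 2 + E/2 (F(E, L) = 2 - (-1)*E/2 = 2 + E/2)
Q(q, I) = 5 + 5*q (Q(q, I) = 5*q + 5 = 5 + 5*q)
96 + Q(F(-5, -5), 2)*24 = 96 + (5 + 5*(2 + (½)*(-5)))*24 = 96 + (5 + 5*(2 - 5/2))*24 = 96 + (5 + 5*(-½))*24 = 96 + (5 - 5/2)*24 = 96 + (5/2)*24 = 96 + 60 = 156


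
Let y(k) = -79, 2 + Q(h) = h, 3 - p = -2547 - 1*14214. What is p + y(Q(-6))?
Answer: 16685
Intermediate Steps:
p = 16764 (p = 3 - (-2547 - 1*14214) = 3 - (-2547 - 14214) = 3 - 1*(-16761) = 3 + 16761 = 16764)
Q(h) = -2 + h
p + y(Q(-6)) = 16764 - 79 = 16685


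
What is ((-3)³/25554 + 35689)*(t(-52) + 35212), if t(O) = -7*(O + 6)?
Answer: 5401148331931/4259 ≈ 1.2682e+9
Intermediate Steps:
t(O) = -42 - 7*O (t(O) = -7*(6 + O) = -42 - 7*O)
((-3)³/25554 + 35689)*(t(-52) + 35212) = ((-3)³/25554 + 35689)*((-42 - 7*(-52)) + 35212) = (-27*1/25554 + 35689)*((-42 + 364) + 35212) = (-9/8518 + 35689)*(322 + 35212) = (303998893/8518)*35534 = 5401148331931/4259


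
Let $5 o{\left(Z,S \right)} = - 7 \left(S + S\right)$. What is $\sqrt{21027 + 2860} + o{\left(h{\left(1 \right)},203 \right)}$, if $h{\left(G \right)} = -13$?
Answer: $- \frac{2842}{5} + \sqrt{23887} \approx -413.85$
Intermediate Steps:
$o{\left(Z,S \right)} = - \frac{14 S}{5}$ ($o{\left(Z,S \right)} = \frac{\left(-7\right) \left(S + S\right)}{5} = \frac{\left(-7\right) 2 S}{5} = \frac{\left(-14\right) S}{5} = - \frac{14 S}{5}$)
$\sqrt{21027 + 2860} + o{\left(h{\left(1 \right)},203 \right)} = \sqrt{21027 + 2860} - \frac{2842}{5} = \sqrt{23887} - \frac{2842}{5} = - \frac{2842}{5} + \sqrt{23887}$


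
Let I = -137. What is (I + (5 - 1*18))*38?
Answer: -5700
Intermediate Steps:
(I + (5 - 1*18))*38 = (-137 + (5 - 1*18))*38 = (-137 + (5 - 18))*38 = (-137 - 13)*38 = -150*38 = -5700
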